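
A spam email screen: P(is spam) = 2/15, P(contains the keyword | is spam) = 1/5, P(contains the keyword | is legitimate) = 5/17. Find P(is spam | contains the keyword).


P(A) = P(A|B)P(B) + P(A|B')P(B') = 1/5*2/15 + 5/17*13/15 = 359/1275
P(B|A) = P(A|B)P(B)/P(A) = (2/75)/(359/1275) = 34/359

34/359


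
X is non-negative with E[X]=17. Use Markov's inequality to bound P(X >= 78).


Markov: P(X >= a) <= E[X]/a
P(X >= 78) <= 17/78

17/78


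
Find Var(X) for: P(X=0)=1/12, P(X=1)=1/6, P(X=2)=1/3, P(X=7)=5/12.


E[X] = 15/4, E[X^2] = 263/12
Var(X) = E[X^2] - (E[X])^2 = 263/12 - (15/4)^2 = 377/48

377/48


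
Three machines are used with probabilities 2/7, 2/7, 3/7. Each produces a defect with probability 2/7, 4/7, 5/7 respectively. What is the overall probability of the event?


P(A) = P(A|B1)P(B1) + P(A|B2)P(B2) + P(A|B3)P(B3)
= 2/7*2/7 + 4/7*2/7 + 5/7*3/7
= 4/49 + 8/49 + 15/49 = 27/49

27/49


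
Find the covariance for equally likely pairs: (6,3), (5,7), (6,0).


E[X]=17/3, E[Y]=10/3, E[XY]=53/3
Cov(X,Y) = E[XY] - E[X]E[Y] = 53/3 - 17/3*10/3 = -11/9

-11/9


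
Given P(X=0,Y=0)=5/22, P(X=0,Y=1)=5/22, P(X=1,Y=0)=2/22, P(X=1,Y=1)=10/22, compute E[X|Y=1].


P(Y=1) = 15/22
E[X|Y=1] = (0*5 + 1*10)/15 = 10/15 = 2/3

2/3


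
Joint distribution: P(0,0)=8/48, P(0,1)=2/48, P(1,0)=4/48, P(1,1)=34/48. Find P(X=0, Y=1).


Read from table: P(X=0, Y=1) = 2/48 = 1/24

1/24


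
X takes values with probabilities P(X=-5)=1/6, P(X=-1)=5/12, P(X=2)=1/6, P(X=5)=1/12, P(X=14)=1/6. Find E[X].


E[X] = sum(x * P(x))
= -5*1/6 - 1*5/12 + 2*1/6 + 5*1/12 + 14*1/6
= 11/6

11/6


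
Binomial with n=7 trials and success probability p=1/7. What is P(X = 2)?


P(X=2) = C(7,2) * p^2 * (1-p)^5
= 21 * 1/49 * 7776/16807
= 23328/117649

23328/117649


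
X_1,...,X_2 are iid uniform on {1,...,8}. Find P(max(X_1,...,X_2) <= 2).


P(max <= 2) = P(all X_i <= 2) = (P(X_1 <= 2))^2
= (2/8)^2 = (1/4)^2 = 1/16

1/16


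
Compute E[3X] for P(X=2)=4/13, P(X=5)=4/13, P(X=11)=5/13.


E[3X] = sum(g(x)*P(x))
= 6*4/13 + 15*4/13 + 33*5/13
= 249/13

249/13


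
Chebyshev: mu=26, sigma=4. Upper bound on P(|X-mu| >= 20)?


k = 20/4 = 5
Chebyshev: P(|X-mu| >= k*sigma) <= 1/k^2 = 1/5^2 = 1/25

1/25


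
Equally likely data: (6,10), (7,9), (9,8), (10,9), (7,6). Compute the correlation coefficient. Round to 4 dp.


Cov(X,Y) = -0.1200, Var(X) = 2.1600, Var(Y) = 1.8400
rho = Cov/(sqrt(VarX)*sqrt(VarY)) = -0.0602

-0.0602


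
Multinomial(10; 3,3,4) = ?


10! = 3628800
Denominator: 3!=6 * 3!=6 * 4!=24
Coefficient = 3628800 / 864 = 4200

4200


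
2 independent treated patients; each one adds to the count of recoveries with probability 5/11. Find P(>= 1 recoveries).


P(at least one) = 1 - P(none)
P(none) = (1 - 5/11)^2 = (6/11)^2 = 36/121
P(at least one) = 1 - 36/121 = 85/121

85/121


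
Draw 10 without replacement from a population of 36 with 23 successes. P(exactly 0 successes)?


P(X=0) = C(23,0)*C(13,10) / C(36,10)
= 1*286 / 254186856
= 286/254186856 = 13/11553948

13/11553948


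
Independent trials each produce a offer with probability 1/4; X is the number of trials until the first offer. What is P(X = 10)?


P(X=10) = (1-p)^9 * p = (3/4)^9 * 1/4
= 19683/262144 * 1/4 = 19683/1048576

19683/1048576


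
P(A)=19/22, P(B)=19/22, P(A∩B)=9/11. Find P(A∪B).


P(A∪B) = P(A) + P(B) - P(A∩B)
= 19/22 + 19/22 - 9/11 = 10/11

10/11


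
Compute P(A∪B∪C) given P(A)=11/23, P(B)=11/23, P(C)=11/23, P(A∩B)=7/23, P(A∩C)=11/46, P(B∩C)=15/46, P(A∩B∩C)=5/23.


P(A∪B∪C) = P(A)+P(B)+P(C) - P(AB)-P(AC)-P(BC) + P(ABC)
= 11/23+11/23+11/23 - 7/23-11/46-15/46 + 5/23
= 18/23

18/23


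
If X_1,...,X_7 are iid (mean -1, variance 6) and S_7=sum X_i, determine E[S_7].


E[S_n] = n*E[X_1] = 7*-1 = -7

-7


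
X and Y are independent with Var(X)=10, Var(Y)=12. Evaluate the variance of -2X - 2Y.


Independence => Cov(X,Y)=0
Var(-2X - 2Y) = (-2)^2*Var(X) + (-2)^2*Var(Y)
= 4*10 + 4*12 = 88

88


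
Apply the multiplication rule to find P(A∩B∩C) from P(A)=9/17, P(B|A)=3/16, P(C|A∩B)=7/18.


P(A∩B∩C) = P(A) * P(B|A) * P(C|A∩B)
= 9/17 * 3/16 * 7/18
= 27/272 * 7/18 = 21/544

21/544


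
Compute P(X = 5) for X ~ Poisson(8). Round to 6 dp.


P(X=5) = e^(-8) * 8^5 / 5!
≈ 0.0003354626279 * 32768 / 120
≈ 0.091604

0.091604


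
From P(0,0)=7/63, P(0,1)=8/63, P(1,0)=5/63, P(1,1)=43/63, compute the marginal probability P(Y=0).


P(Y=0) = P(0,0)+P(1,0) = 7/63 + 5/63 = 12/63 = 4/21

4/21


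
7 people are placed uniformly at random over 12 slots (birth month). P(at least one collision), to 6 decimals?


P(all different) = prod((12-i)/12 for i=0..6) = 0.111400
P(at least one match) = 1 - 0.111400 = 0.888600

0.888600


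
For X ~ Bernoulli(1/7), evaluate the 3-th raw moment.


For Bernoulli: X in {0,1}
E[X^3] = 0^3*(1-1/7) + 1^3*1/7 = 1/7

1/7


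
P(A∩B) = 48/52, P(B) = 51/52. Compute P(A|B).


P(A|B) = P(A∩B)/P(B) = (48/52)/(51/52) = 48/51 = 16/17

16/17


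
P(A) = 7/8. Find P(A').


P(A') = 1 - P(A) = 1 - 7/8 = 1/8

1/8


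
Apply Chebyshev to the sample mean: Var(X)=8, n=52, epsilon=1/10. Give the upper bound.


Var(Xbar) = Var(X)/n = 8/52
Chebyshev: P(|Xbar-mu| >= 1/10) <= Var(Xbar)/(1/10)^2 = (2/13)/(1/100) = 200/13
Bound exceeds 1, so trivial bound: 1

1


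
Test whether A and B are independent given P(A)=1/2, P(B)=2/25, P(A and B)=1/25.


P(A)*P(B) = 1/2*2/25 = 1/25
P(A∩B) = 1/25, which equals P(A)P(B), so independent

Yes, A and B are independent


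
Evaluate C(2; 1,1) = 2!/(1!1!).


2! = 2
Denominator: 1!=1 * 1!=1
Coefficient = 2 / 1 = 2

2


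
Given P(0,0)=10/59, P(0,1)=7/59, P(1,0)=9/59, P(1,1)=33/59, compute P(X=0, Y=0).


Read from table: P(X=0, Y=0) = 10/59

10/59


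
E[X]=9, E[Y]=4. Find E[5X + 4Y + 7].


E[5X + 4Y + 7] = 5*E[X] + 4*E[Y] + 7
= (5)*(9) + (4)*(4) + (7)
= 45 + 16 + 7 = 68

68


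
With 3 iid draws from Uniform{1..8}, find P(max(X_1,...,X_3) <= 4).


P(max <= 4) = P(all X_i <= 4) = (P(X_1 <= 4))^3
= (4/8)^3 = (1/2)^3 = 1/8

1/8


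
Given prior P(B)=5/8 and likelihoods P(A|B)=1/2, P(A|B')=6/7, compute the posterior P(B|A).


P(A) = P(A|B)P(B) + P(A|B')P(B') = 1/2*5/8 + 6/7*3/8 = 71/112
P(B|A) = P(A|B)P(B)/P(A) = (5/16)/(71/112) = 35/71

35/71


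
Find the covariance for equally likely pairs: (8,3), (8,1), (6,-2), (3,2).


E[X]=25/4, E[Y]=1, E[XY]=13/2
Cov(X,Y) = E[XY] - E[X]E[Y] = 13/2 - 25/4*1 = 1/4

1/4


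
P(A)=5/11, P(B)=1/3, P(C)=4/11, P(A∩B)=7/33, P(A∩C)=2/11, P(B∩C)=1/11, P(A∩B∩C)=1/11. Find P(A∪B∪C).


P(A∪B∪C) = P(A)+P(B)+P(C) - P(AB)-P(AC)-P(BC) + P(ABC)
= 5/11+1/3+4/11 - 7/33-2/11-1/11 + 1/11
= 25/33

25/33


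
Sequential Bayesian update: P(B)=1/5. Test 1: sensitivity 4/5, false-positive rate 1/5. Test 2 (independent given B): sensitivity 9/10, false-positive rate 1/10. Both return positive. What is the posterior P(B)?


After test 1: P(+) = 4/5*1/5 + 1/5*4/5 = 8/25
P(B|+) = (4/25)/(8/25) = 1/2
After test 2 (use post1 as new prior): P(+) = 9/10*1/2 + 1/10*1/2 = 1/2
P(B|+,+) = (9/20)/(1/2) = 9/10

9/10


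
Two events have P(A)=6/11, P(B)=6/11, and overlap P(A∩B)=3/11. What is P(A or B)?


P(A∪B) = P(A) + P(B) - P(A∩B)
= 6/11 + 6/11 - 3/11 = 9/11

9/11


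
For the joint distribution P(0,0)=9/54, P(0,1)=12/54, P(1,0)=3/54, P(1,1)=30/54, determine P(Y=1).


P(Y=1) = P(0,1)+P(1,1) = 12/54 + 30/54 = 42/54 = 7/9

7/9


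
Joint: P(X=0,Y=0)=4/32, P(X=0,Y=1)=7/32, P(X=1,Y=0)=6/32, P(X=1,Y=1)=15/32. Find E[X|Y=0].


P(Y=0) = 10/32
E[X|Y=0] = (0*4 + 1*6)/10 = 6/10 = 3/5

3/5


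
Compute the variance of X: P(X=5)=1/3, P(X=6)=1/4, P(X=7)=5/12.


E[X] = 73/12, E[X^2] = 151/4
Var(X) = E[X^2] - (E[X])^2 = 151/4 - (73/12)^2 = 107/144

107/144


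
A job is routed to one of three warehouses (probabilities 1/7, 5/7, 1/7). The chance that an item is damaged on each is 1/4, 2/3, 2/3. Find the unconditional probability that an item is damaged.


P(A) = P(A|B1)P(B1) + P(A|B2)P(B2) + P(A|B3)P(B3)
= 1/4*1/7 + 2/3*5/7 + 2/3*1/7
= 1/28 + 10/21 + 2/21 = 17/28

17/28


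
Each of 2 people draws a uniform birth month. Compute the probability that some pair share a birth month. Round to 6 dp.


P(all different) = prod((12-i)/12 for i=0..1) = 0.916667
P(at least one match) = 1 - 0.916667 = 0.083333

0.083333


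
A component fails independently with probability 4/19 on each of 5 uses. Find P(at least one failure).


P(at least one) = 1 - P(none)
P(none) = (1 - 4/19)^5 = (15/19)^5 = 759375/2476099
P(at least one) = 1 - 759375/2476099 = 1716724/2476099

1716724/2476099


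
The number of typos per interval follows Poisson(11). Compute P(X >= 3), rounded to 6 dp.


P(X>=3) = 1 - P(X<=2) = 1 - (e^(-11)*11^0/0! + e^(-11)*11^1/1! + e^(-11)*11^2/2!)
≈ 1 - (0.0000167017 + 0.0001837187 + 0.0010104529)
= 1 - 0.0012108733 = 0.9987891267
≈ 0.998789

0.998789


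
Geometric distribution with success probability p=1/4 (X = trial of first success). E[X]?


For geometric (trials until first success), E[X] = 1/p = 1/(1/4) = 4

4


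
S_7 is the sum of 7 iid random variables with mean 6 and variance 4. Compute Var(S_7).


By independence, Var(S_n) = n*Var(X_1) = 7*4 = 28

28


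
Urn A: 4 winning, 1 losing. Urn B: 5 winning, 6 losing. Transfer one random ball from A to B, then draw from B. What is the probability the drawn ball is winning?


P(transfer winning) = 4/5; P(transfer losing) = 1/5
If winning transferred: Urn II has 6 winning of 12, so P(winning|winning moved) = 1/2
If losing transferred: Urn II has 5 winning of 12, so P(winning|losing moved) = 5/12
By total probability: P(winning) = 4/5*1/2 + 1/5*5/12 = 29/60

29/60


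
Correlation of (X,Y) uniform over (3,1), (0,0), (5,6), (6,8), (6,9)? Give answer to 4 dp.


Cov(X,Y) = 7.8000, Var(X) = 5.2000, Var(Y) = 13.3600
rho = Cov/(sqrt(VarX)*sqrt(VarY)) = 0.9358

0.9358


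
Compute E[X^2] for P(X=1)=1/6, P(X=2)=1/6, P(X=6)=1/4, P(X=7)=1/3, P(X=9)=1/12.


E[X^2] = sum(g(x)*P(x))
= 1*1/6 + 4*1/6 + 36*1/4 + 49*1/3 + 81*1/12
= 395/12

395/12


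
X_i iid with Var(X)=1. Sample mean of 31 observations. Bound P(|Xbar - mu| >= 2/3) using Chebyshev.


Var(Xbar) = Var(X)/n = 1/31
Chebyshev: P(|Xbar-mu| >= 2/3) <= Var(Xbar)/(2/3)^2 = (1/31)/(4/9) = 9/124

9/124


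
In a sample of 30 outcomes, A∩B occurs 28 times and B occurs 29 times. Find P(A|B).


P(A|B) = P(A∩B)/P(B) = (28/30)/(29/30) = 28/29

28/29


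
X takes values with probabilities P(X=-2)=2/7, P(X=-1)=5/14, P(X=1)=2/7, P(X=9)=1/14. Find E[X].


E[X] = sum(x * P(x))
= -2*2/7 - 1*5/14 + 1*2/7 + 9*1/14
= 0

0


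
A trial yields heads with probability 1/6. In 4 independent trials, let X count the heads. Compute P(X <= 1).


P(X<=1) = P(X=0) + P(X=1)
= 625/1296 + 125/324
= 125/144

125/144


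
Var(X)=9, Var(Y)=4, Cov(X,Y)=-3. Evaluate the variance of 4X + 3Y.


Var(4X + 3Y) = 4^2*Var(X) + 3^2*Var(Y) + 2*4*3*Cov(X,Y)
= 16*9 + 9*4 + 24*(-3)
= 144 + 36 - 72 = 108

108


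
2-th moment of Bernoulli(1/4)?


For Bernoulli: X in {0,1}
E[X^2] = 0^2*(1-1/4) + 1^2*1/4 = 1/4

1/4


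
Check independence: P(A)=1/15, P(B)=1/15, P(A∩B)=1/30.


P(A)*P(B) = 1/15*1/15 = 1/225
P(A∩B) = 1/30 != 1/225, so not independent

No, A and B are not independent


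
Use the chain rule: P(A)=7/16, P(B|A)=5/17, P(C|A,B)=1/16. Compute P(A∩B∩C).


P(A∩B∩C) = P(A) * P(B|A) * P(C|A∩B)
= 7/16 * 5/17 * 1/16
= 35/272 * 1/16 = 35/4352

35/4352


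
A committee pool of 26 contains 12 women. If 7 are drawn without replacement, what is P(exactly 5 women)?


P(X=5) = C(12,5)*C(14,2) / C(26,7)
= 792*91 / 657800
= 72072/657800 = 63/575

63/575


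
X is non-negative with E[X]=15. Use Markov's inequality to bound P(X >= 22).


Markov: P(X >= a) <= E[X]/a
P(X >= 22) <= 15/22

15/22


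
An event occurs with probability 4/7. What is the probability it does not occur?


P(A') = 1 - P(A) = 1 - 4/7 = 3/7

3/7


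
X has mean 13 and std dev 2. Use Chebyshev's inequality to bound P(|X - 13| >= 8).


k = 8/2 = 4
Chebyshev: P(|X-mu| >= k*sigma) <= 1/k^2 = 1/4^2 = 1/16

1/16


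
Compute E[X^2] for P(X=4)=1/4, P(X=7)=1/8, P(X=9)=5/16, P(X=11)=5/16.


E[X^2] = sum(g(x)*P(x))
= 16*1/4 + 49*1/8 + 81*5/16 + 121*5/16
= 293/4

293/4


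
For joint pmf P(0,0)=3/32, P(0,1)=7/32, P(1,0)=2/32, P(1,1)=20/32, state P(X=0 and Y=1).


Read from table: P(X=0, Y=1) = 7/32

7/32


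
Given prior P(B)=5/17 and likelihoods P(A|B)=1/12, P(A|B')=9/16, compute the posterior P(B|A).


P(A) = P(A|B)P(B) + P(A|B')P(B') = 1/12*5/17 + 9/16*12/17 = 43/102
P(B|A) = P(A|B)P(B)/P(A) = (5/204)/(43/102) = 5/86

5/86


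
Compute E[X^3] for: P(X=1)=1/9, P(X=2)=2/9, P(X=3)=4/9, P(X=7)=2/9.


E[X^3] = sum(x^3 * P(x))
= 1*1/9 + 8*2/9 + 27*4/9 + 343*2/9
= 811/9

811/9


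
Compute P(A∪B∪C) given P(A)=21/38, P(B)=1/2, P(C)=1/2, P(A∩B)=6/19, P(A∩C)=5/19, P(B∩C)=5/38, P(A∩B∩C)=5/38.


P(A∪B∪C) = P(A)+P(B)+P(C) - P(AB)-P(AC)-P(BC) + P(ABC)
= 21/38+1/2+1/2 - 6/19-5/19-5/38 + 5/38
= 37/38

37/38


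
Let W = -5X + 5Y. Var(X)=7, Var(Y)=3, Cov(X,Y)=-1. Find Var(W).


Var(-5X + 5Y) = (-5)^2*Var(X) + 5^2*Var(Y) + 2*(-5)*5*Cov(X,Y)
= 25*7 + 25*3 - 50*(-1)
= 175 + 75 + 50 = 300

300


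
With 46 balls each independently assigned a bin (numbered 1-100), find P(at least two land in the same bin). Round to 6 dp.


P(all different) = prod((100-i)/100 for i=0..45) = 0.000004
P(at least one match) = 1 - 0.000004 = 0.999996

0.999996


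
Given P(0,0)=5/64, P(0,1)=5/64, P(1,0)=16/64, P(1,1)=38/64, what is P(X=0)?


P(X=0) = P(0,0)+P(0,1) = 5/64 + 5/64 = 10/64 = 5/32

5/32


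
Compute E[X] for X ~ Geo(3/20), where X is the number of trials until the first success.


For geometric (trials until first success), E[X] = 1/p = 1/(3/20) = 20/3

20/3


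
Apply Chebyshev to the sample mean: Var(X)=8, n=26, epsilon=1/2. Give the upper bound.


Var(Xbar) = Var(X)/n = 8/26
Chebyshev: P(|Xbar-mu| >= 1/2) <= Var(Xbar)/(1/2)^2 = (4/13)/(1/4) = 16/13
Bound exceeds 1, so trivial bound: 1

1


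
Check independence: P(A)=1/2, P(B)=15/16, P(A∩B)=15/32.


P(A)*P(B) = 1/2*15/16 = 15/32
P(A∩B) = 15/32, which equals P(A)P(B), so independent

Yes, A and B are independent


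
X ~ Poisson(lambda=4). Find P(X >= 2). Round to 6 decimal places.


P(X>=2) = 1 - P(X<=1) = 1 - (e^(-4)*4^0/0! + e^(-4)*4^1/1!)
≈ 1 - (0.0183156389 + 0.0732625556)
= 1 - 0.0915781945 = 0.9084218055
≈ 0.908422

0.908422


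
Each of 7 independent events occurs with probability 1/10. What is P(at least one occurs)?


P(at least one) = 1 - P(none)
P(none) = (1 - 1/10)^7 = (9/10)^7 = 4782969/10000000
P(at least one) = 1 - 4782969/10000000 = 5217031/10000000

5217031/10000000


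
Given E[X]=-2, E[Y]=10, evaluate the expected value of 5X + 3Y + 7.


E[5X + 3Y + 7] = 5*E[X] + 3*E[Y] + 7
= (5)*(-2) + (3)*(10) + (7)
= -10 + 30 + 7 = 27

27


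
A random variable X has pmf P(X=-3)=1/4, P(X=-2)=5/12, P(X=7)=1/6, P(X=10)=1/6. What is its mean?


E[X] = sum(x * P(x))
= -3*1/4 - 2*5/12 + 7*1/6 + 10*1/6
= 5/4

5/4


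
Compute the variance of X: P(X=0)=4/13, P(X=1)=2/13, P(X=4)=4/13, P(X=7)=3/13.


E[X] = 3, E[X^2] = 213/13
Var(X) = E[X^2] - (E[X])^2 = 213/13 - (3)^2 = 96/13

96/13


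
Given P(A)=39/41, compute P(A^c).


P(A') = 1 - P(A) = 1 - 39/41 = 2/41

2/41


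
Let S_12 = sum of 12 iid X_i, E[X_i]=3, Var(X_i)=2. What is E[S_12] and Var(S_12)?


E[S_n] = n*mu = 12*3 = 36
Var(S_n) = n*sigma^2 = 12*2 = 24

E[S_12]=36, Var(S_12)=24


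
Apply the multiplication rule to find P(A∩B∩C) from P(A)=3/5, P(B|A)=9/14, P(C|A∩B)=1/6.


P(A∩B∩C) = P(A) * P(B|A) * P(C|A∩B)
= 3/5 * 9/14 * 1/6
= 27/70 * 1/6 = 9/140

9/140


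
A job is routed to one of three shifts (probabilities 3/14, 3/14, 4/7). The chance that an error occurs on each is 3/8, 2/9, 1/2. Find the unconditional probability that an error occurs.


P(A) = P(A|B1)P(B1) + P(A|B2)P(B2) + P(A|B3)P(B3)
= 3/8*3/14 + 2/9*3/14 + 1/2*4/7
= 9/112 + 1/21 + 2/7 = 139/336

139/336


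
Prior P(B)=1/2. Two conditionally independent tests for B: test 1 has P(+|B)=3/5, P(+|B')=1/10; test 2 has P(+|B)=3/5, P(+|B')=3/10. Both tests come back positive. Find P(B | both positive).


After test 1: P(+) = 3/5*1/2 + 1/10*1/2 = 7/20
P(B|+) = (3/10)/(7/20) = 6/7
After test 2 (use post1 as new prior): P(+) = 3/5*6/7 + 3/10*1/7 = 39/70
P(B|+,+) = (18/35)/(39/70) = 12/13

12/13


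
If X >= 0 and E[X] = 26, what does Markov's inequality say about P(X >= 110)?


Markov: P(X >= a) <= E[X]/a
P(X >= 110) <= 26/110 = 13/55

13/55


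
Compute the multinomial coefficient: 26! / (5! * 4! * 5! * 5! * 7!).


26! = 403291461126605635584000000
Denominator: 5!=120 * 4!=24 * 5!=120 * 5!=120 * 7!=5040
Coefficient = 403291461126605635584000000 / 209018880000 = 1929449919196800

1929449919196800


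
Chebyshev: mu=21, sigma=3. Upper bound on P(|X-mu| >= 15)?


k = 15/3 = 5
Chebyshev: P(|X-mu| >= k*sigma) <= 1/k^2 = 1/5^2 = 1/25

1/25


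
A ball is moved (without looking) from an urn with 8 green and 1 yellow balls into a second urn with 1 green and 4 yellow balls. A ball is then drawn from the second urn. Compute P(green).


P(transfer green) = 8/9; P(transfer yellow) = 1/9
If green transferred: Urn II has 2 green of 6, so P(green|green moved) = 1/3
If yellow transferred: Urn II has 1 green of 6, so P(green|yellow moved) = 1/6
By total probability: P(green) = 8/9*1/3 + 1/9*1/6 = 17/54

17/54


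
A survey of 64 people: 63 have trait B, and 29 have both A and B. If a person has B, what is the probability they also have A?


P(A|B) = P(A∩B)/P(B) = (29/64)/(63/64) = 29/63

29/63


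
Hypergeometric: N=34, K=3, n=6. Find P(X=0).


P(X=0) = C(3,0)*C(31,6) / C(34,6)
= 1*736281 / 1344904
= 736281/1344904 = 819/1496

819/1496


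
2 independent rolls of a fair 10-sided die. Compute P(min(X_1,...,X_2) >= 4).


P(min >= 4) = P(all X_i >= 4) = (P(X_1 >= 4))^2
= (7/10)^2 = 49/100

49/100


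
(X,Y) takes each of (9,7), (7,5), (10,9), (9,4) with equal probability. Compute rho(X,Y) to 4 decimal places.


Cov(X,Y) = 1.3125, Var(X) = 1.1875, Var(Y) = 3.6875
rho = Cov/(sqrt(VarX)*sqrt(VarY)) = 0.6272

0.6272


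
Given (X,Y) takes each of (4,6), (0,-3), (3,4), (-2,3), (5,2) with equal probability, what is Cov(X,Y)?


E[X]=2, E[Y]=12/5, E[XY]=8
Cov(X,Y) = E[XY] - E[X]E[Y] = 8 - 2*12/5 = 16/5

16/5


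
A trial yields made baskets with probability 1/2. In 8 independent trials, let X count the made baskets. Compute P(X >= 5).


P(X>=5) = P(X=5) + P(X=6) + P(X=7) + P(X=8)
= 7/32 + 7/64 + 1/32 + 1/256
= 93/256

93/256


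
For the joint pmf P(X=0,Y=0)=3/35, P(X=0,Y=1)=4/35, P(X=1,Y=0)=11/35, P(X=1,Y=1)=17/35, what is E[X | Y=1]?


P(Y=1) = 21/35
E[X|Y=1] = (0*4 + 1*17)/21 = 17/21

17/21


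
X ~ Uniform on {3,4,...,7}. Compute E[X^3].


E[X^3] = (1/5) * sum(x^3 for x=3..7)
= 775/5 = 155

155


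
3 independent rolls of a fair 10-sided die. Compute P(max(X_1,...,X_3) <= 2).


P(max <= 2) = P(all X_i <= 2) = (P(X_1 <= 2))^3
= (2/10)^3 = (1/5)^3 = 1/125

1/125


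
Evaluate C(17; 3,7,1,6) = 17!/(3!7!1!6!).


17! = 355687428096000
Denominator: 3!=6 * 7!=5040 * 1!=1 * 6!=720
Coefficient = 355687428096000 / 21772800 = 16336320

16336320


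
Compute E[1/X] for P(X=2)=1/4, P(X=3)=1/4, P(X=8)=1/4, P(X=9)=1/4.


E[1/X] = sum(g(x)*P(x))
= 1/2*1/4 + 1/3*1/4 + 1/8*1/4 + 1/9*1/4
= 77/288

77/288


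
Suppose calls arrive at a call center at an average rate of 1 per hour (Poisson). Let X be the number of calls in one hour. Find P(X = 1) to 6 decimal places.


P(X=1) = e^(-1) * 1^1 / 1!
≈ 0.3678794412 * 1 / 1
≈ 0.367879

0.367879


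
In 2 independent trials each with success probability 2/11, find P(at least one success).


P(at least one) = 1 - P(none)
P(none) = (1 - 2/11)^2 = (9/11)^2 = 81/121
P(at least one) = 1 - 81/121 = 40/121

40/121


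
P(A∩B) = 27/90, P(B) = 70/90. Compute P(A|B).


P(A|B) = P(A∩B)/P(B) = (27/90)/(70/90) = 27/70

27/70


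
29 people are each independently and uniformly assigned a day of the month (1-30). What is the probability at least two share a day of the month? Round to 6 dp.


P(all different) = prod((30-i)/30 for i=0..28) = 0.000000
P(at least one match) = 1 - 0.000000 = 1.000000

1.000000


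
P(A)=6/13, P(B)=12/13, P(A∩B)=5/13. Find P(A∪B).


P(A∪B) = P(A) + P(B) - P(A∩B)
= 6/13 + 12/13 - 5/13 = 1

1


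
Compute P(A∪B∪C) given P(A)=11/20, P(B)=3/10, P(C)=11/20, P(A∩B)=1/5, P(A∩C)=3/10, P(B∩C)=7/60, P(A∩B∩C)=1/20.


P(A∪B∪C) = P(A)+P(B)+P(C) - P(AB)-P(AC)-P(BC) + P(ABC)
= 11/20+3/10+11/20 - 1/5-3/10-7/60 + 1/20
= 5/6

5/6


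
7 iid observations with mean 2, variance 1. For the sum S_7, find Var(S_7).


By independence, Var(S_n) = n*Var(X_1) = 7*1 = 7

7


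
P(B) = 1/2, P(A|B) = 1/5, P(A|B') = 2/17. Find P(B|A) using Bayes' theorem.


P(A) = P(A|B)P(B) + P(A|B')P(B') = 1/5*1/2 + 2/17*1/2 = 27/170
P(B|A) = P(A|B)P(B)/P(A) = (1/10)/(27/170) = 17/27

17/27


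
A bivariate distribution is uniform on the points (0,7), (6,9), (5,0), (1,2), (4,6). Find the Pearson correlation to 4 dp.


Cov(X,Y) = 0.6400, Var(X) = 5.3600, Var(Y) = 10.9600
rho = Cov/(sqrt(VarX)*sqrt(VarY)) = 0.0835

0.0835


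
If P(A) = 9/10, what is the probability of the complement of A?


P(A') = 1 - P(A) = 1 - 9/10 = 1/10

1/10


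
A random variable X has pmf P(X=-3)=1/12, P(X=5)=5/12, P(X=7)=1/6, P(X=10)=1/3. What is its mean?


E[X] = sum(x * P(x))
= -3*1/12 + 5*5/12 + 7*1/6 + 10*1/3
= 19/3

19/3


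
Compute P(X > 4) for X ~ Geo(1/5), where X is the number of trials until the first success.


P(X > 4) = P(first 4 trials all fail) = (1-p)^4 = (4/5)^4 = 256/625

256/625


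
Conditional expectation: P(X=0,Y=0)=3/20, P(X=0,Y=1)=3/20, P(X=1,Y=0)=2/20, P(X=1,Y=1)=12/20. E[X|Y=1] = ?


P(Y=1) = 15/20
E[X|Y=1] = (0*3 + 1*12)/15 = 12/15 = 4/5

4/5


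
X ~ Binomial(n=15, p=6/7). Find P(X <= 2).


P(X<=2) = P(X=0) + P(X=1) + P(X=2)
= 1/4747561509943 + 90/4747561509943 + 540/678223072849
= 79/96889010407

79/96889010407


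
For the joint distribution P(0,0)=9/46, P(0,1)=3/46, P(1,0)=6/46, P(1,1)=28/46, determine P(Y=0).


P(Y=0) = P(0,0)+P(1,0) = 9/46 + 6/46 = 15/46

15/46


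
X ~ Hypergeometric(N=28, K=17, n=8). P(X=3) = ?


P(X=3) = C(17,3)*C(11,5) / C(28,8)
= 680*462 / 3108105
= 314160/3108105 = 272/2691

272/2691


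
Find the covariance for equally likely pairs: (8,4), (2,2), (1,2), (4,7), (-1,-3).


E[X]=14/5, E[Y]=12/5, E[XY]=69/5
Cov(X,Y) = E[XY] - E[X]E[Y] = 69/5 - 14/5*12/5 = 177/25

177/25


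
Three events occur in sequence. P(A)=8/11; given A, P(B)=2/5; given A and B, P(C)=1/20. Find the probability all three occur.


P(A∩B∩C) = P(A) * P(B|A) * P(C|A∩B)
= 8/11 * 2/5 * 1/20
= 16/55 * 1/20 = 4/275

4/275


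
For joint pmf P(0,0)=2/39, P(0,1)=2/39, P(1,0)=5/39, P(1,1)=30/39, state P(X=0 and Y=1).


Read from table: P(X=0, Y=1) = 2/39

2/39


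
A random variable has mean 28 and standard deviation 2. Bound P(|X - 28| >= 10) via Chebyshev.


k = 10/2 = 5
Chebyshev: P(|X-mu| >= k*sigma) <= 1/k^2 = 1/5^2 = 1/25

1/25


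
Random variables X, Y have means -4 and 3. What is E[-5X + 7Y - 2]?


E[-5X + 7Y - 2] = -5*E[X] + 7*E[Y] - 2
= (-5)*(-4) + (7)*(3) + (-2)
= 20 + 21 - 2 = 39

39


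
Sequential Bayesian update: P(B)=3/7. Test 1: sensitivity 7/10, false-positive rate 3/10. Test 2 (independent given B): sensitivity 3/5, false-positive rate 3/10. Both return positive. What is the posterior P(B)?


After test 1: P(+) = 7/10*3/7 + 3/10*4/7 = 33/70
P(B|+) = (3/10)/(33/70) = 7/11
After test 2 (use post1 as new prior): P(+) = 3/5*7/11 + 3/10*4/11 = 27/55
P(B|+,+) = (21/55)/(27/55) = 7/9

7/9


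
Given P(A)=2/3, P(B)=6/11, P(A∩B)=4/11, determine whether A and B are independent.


P(A)*P(B) = 2/3*6/11 = 4/11
P(A∩B) = 4/11, which equals P(A)P(B), so independent

Yes, A and B are independent


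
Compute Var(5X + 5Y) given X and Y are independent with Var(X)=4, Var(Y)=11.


Independence => Cov(X,Y)=0
Var(5X + 5Y) = 5^2*Var(X) + 5^2*Var(Y)
= 25*4 + 25*11 = 375

375


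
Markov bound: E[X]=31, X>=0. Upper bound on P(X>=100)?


Markov: P(X >= a) <= E[X]/a
P(X >= 100) <= 31/100

31/100


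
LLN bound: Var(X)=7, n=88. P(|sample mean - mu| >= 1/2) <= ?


Var(Xbar) = Var(X)/n = 7/88
Chebyshev: P(|Xbar-mu| >= 1/2) <= Var(Xbar)/(1/2)^2 = (7/88)/(1/4) = 7/22

7/22


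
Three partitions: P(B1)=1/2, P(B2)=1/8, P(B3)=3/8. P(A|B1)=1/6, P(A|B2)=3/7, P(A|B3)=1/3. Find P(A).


P(A) = P(A|B1)P(B1) + P(A|B2)P(B2) + P(A|B3)P(B3)
= 1/6*1/2 + 3/7*1/8 + 1/3*3/8
= 1/12 + 3/56 + 1/8 = 11/42

11/42


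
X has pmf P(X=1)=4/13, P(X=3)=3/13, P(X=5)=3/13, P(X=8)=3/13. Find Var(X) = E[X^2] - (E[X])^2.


E[X] = 4, E[X^2] = 298/13
Var(X) = E[X^2] - (E[X])^2 = 298/13 - (4)^2 = 90/13

90/13


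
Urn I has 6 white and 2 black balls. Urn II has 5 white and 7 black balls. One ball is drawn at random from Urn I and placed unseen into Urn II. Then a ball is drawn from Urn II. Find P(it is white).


P(transfer white) = 6/8 = 3/4; P(transfer black) = 1/4
If white transferred: Urn II has 6 white of 13, so P(white|white moved) = 6/13
If black transferred: Urn II has 5 white of 13, so P(white|black moved) = 5/13
By total probability: P(white) = 3/4*6/13 + 1/4*5/13 = 23/52

23/52


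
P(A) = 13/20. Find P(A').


P(A') = 1 - P(A) = 1 - 13/20 = 7/20

7/20


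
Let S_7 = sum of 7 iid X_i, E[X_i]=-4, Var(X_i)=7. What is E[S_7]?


E[S_n] = n*E[X_1] = 7*-4 = -28

-28


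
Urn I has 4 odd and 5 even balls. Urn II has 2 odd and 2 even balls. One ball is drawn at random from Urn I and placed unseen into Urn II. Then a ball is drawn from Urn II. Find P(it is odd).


P(transfer odd) = 4/9; P(transfer even) = 5/9
If odd transferred: Urn II has 3 odd of 5, so P(odd|odd moved) = 3/5
If even transferred: Urn II has 2 odd of 5, so P(odd|even moved) = 2/5
By total probability: P(odd) = 4/9*3/5 + 5/9*2/5 = 22/45

22/45


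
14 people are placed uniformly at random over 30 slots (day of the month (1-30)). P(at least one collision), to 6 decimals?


P(all different) = prod((30-i)/30 for i=0..13) = 0.026506
P(at least one match) = 1 - 0.026506 = 0.973494

0.973494


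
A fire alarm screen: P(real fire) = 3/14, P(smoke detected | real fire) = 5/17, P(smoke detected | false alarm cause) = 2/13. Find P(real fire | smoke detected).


P(A) = P(A|B)P(B) + P(A|B')P(B') = 5/17*3/14 + 2/13*11/14 = 569/3094
P(B|A) = P(A|B)P(B)/P(A) = (15/238)/(569/3094) = 195/569

195/569


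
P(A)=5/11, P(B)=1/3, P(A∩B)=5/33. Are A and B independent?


P(A)*P(B) = 5/11*1/3 = 5/33
P(A∩B) = 5/33, which equals P(A)P(B), so independent

Yes, A and B are independent


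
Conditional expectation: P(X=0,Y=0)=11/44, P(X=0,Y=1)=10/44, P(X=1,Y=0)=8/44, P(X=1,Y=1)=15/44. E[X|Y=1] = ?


P(Y=1) = 25/44
E[X|Y=1] = (0*10 + 1*15)/25 = 15/25 = 3/5

3/5


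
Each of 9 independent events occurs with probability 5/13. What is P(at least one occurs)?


P(at least one) = 1 - P(none)
P(none) = (1 - 5/13)^9 = (8/13)^9 = 134217728/10604499373
P(at least one) = 1 - 134217728/10604499373 = 10470281645/10604499373

10470281645/10604499373


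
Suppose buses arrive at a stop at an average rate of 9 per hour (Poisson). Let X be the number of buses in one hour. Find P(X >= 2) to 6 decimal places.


P(X>=2) = 1 - P(X<=1) = 1 - (e^(-9)*9^0/0! + e^(-9)*9^1/1!)
≈ 1 - (0.0001234098 + 0.0011106882)
= 1 - 0.0012340980 = 0.9987659020
≈ 0.998766

0.998766


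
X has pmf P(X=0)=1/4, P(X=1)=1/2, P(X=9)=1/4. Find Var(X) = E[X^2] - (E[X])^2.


E[X] = 11/4, E[X^2] = 83/4
Var(X) = E[X^2] - (E[X])^2 = 83/4 - (11/4)^2 = 211/16

211/16


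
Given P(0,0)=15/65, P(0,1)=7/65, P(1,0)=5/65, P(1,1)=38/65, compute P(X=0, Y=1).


Read from table: P(X=0, Y=1) = 7/65

7/65


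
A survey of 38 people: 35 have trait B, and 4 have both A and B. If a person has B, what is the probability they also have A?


P(A|B) = P(A∩B)/P(B) = (4/38)/(35/38) = 4/35

4/35


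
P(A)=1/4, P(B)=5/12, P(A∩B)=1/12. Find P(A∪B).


P(A∪B) = P(A) + P(B) - P(A∩B)
= 1/4 + 5/12 - 1/12 = 7/12

7/12


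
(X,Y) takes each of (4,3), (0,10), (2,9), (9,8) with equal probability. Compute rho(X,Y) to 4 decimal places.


Cov(X,Y) = -2.6250, Var(X) = 11.1875, Var(Y) = 7.2500
rho = Cov/(sqrt(VarX)*sqrt(VarY)) = -0.2915

-0.2915


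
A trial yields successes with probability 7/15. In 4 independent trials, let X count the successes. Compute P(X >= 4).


P(X>=4) = P(X=4)
= 2401/50625
= 2401/50625

2401/50625


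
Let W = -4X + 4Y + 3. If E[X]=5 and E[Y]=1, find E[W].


E[-4X + 4Y + 3] = -4*E[X] + 4*E[Y] + 3
= (-4)*(5) + (4)*(1) + (3)
= -20 + 4 + 3 = -13

-13


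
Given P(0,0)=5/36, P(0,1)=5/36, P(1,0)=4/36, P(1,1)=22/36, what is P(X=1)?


P(X=1) = P(1,0)+P(1,1) = 4/36 + 22/36 = 26/36 = 13/18

13/18


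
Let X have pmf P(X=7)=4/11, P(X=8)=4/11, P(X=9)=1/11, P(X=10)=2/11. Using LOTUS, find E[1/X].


E[1/X] = sum(g(x)*P(x))
= 1/7*4/11 + 1/8*4/11 + 1/9*1/11 + 1/10*2/11
= 871/6930

871/6930


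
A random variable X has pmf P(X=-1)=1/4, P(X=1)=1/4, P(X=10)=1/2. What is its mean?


E[X] = sum(x * P(x))
= -1*1/4 + 1*1/4 + 10*1/2
= 5

5


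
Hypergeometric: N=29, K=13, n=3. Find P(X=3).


P(X=3) = C(13,3)*C(16,0) / C(29,3)
= 286*1 / 3654
= 286/3654 = 143/1827

143/1827


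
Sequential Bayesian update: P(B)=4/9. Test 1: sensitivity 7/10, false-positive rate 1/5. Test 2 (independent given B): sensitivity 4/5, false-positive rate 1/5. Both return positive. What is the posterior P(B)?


After test 1: P(+) = 7/10*4/9 + 1/5*5/9 = 19/45
P(B|+) = (14/45)/(19/45) = 14/19
After test 2 (use post1 as new prior): P(+) = 4/5*14/19 + 1/5*5/19 = 61/95
P(B|+,+) = (56/95)/(61/95) = 56/61

56/61


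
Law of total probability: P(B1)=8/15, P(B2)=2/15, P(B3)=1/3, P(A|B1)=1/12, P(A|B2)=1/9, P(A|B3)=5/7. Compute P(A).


P(A) = P(A|B1)P(B1) + P(A|B2)P(B2) + P(A|B3)P(B3)
= 1/12*8/15 + 1/9*2/15 + 5/7*1/3
= 2/45 + 2/135 + 5/21 = 281/945

281/945


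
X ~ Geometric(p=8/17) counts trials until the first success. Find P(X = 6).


P(X=6) = (1-p)^5 * p = (9/17)^5 * 8/17
= 59049/1419857 * 8/17 = 472392/24137569

472392/24137569


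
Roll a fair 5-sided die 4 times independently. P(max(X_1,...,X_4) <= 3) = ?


P(max <= 3) = P(all X_i <= 3) = (P(X_1 <= 3))^4
= (3/5)^4 = 81/625

81/625


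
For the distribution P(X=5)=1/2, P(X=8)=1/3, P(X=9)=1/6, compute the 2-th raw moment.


E[X^2] = sum(x^2 * P(x))
= 25*1/2 + 64*1/3 + 81*1/6
= 142/3

142/3


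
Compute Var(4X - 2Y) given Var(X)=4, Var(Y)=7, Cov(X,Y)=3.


Var(4X - 2Y) = 4^2*Var(X) + (-2)^2*Var(Y) + 2*4*(-2)*Cov(X,Y)
= 16*4 + 4*7 - 16*3
= 64 + 28 - 48 = 44

44


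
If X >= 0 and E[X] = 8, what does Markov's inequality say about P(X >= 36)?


Markov: P(X >= a) <= E[X]/a
P(X >= 36) <= 8/36 = 2/9

2/9


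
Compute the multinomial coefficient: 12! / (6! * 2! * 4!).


12! = 479001600
Denominator: 6!=720 * 2!=2 * 4!=24
Coefficient = 479001600 / 34560 = 13860

13860


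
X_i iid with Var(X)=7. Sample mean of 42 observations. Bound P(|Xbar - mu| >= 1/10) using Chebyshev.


Var(Xbar) = Var(X)/n = 7/42
Chebyshev: P(|Xbar-mu| >= 1/10) <= Var(Xbar)/(1/10)^2 = (1/6)/(1/100) = 50/3
Bound exceeds 1, so trivial bound: 1

1


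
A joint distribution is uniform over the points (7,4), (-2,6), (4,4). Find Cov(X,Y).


E[X]=3, E[Y]=14/3, E[XY]=32/3
Cov(X,Y) = E[XY] - E[X]E[Y] = 32/3 - 3*14/3 = -10/3

-10/3


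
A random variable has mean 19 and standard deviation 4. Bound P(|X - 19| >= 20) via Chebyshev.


k = 20/4 = 5
Chebyshev: P(|X-mu| >= k*sigma) <= 1/k^2 = 1/5^2 = 1/25

1/25


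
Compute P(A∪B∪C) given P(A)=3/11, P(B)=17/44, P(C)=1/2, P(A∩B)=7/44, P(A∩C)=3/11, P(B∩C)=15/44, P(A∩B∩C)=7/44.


P(A∪B∪C) = P(A)+P(B)+P(C) - P(AB)-P(AC)-P(BC) + P(ABC)
= 3/11+17/44+1/2 - 7/44-3/11-15/44 + 7/44
= 6/11

6/11


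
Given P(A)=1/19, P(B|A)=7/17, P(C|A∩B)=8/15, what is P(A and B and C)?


P(A∩B∩C) = P(A) * P(B|A) * P(C|A∩B)
= 1/19 * 7/17 * 8/15
= 7/323 * 8/15 = 56/4845

56/4845


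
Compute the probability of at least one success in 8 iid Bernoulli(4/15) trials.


P(at least one) = 1 - P(none)
P(none) = (1 - 4/15)^8 = (11/15)^8 = 214358881/2562890625
P(at least one) = 1 - 214358881/2562890625 = 2348531744/2562890625

2348531744/2562890625


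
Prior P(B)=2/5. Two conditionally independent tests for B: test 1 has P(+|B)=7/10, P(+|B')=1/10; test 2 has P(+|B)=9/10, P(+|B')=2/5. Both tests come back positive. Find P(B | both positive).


After test 1: P(+) = 7/10*2/5 + 1/10*3/5 = 17/50
P(B|+) = (7/25)/(17/50) = 14/17
After test 2 (use post1 as new prior): P(+) = 9/10*14/17 + 2/5*3/17 = 69/85
P(B|+,+) = (63/85)/(69/85) = 21/23

21/23


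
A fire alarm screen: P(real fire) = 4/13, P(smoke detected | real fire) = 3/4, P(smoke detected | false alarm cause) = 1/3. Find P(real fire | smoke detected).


P(A) = P(A|B)P(B) + P(A|B')P(B') = 3/4*4/13 + 1/3*9/13 = 6/13
P(B|A) = P(A|B)P(B)/P(A) = (3/13)/(6/13) = 1/2

1/2


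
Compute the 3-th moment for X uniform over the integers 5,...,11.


E[X^3] = (1/7) * sum(x^3 for x=5..11)
= 4256/7 = 608

608


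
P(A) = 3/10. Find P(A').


P(A') = 1 - P(A) = 1 - 3/10 = 7/10

7/10


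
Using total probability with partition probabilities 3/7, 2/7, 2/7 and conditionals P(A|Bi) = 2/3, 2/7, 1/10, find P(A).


P(A) = P(A|B1)P(B1) + P(A|B2)P(B2) + P(A|B3)P(B3)
= 2/3*3/7 + 2/7*2/7 + 1/10*2/7
= 2/7 + 4/49 + 1/35 = 97/245

97/245


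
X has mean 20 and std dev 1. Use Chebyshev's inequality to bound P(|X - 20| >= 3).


k = 3/1 = 3
Chebyshev: P(|X-mu| >= k*sigma) <= 1/k^2 = 1/3^2 = 1/9

1/9


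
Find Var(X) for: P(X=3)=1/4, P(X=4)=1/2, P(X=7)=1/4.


E[X] = 9/2, E[X^2] = 45/2
Var(X) = E[X^2] - (E[X])^2 = 45/2 - (9/2)^2 = 9/4

9/4


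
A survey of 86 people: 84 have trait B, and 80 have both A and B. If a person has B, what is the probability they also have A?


P(A|B) = P(A∩B)/P(B) = (80/86)/(84/86) = 80/84 = 20/21

20/21


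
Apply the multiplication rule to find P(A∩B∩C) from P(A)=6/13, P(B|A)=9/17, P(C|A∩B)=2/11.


P(A∩B∩C) = P(A) * P(B|A) * P(C|A∩B)
= 6/13 * 9/17 * 2/11
= 54/221 * 2/11 = 108/2431

108/2431


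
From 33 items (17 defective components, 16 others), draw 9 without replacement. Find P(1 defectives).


P(X=1) = C(17,1)*C(16,8) / C(33,9)
= 17*12870 / 38567100
= 218790/38567100 = 51/8990

51/8990


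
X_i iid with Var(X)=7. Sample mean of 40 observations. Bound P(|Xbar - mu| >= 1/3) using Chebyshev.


Var(Xbar) = Var(X)/n = 7/40
Chebyshev: P(|Xbar-mu| >= 1/3) <= Var(Xbar)/(1/3)^2 = (7/40)/(1/9) = 63/40
Bound exceeds 1, so trivial bound: 1

1


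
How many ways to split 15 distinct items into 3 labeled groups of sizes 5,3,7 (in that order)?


15! = 1307674368000
Denominator: 5!=120 * 3!=6 * 7!=5040
Coefficient = 1307674368000 / 3628800 = 360360

360360


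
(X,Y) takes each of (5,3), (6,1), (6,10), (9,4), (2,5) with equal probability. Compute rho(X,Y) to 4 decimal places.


Cov(X,Y) = -0.3600, Var(X) = 5.0400, Var(Y) = 9.0400
rho = Cov/(sqrt(VarX)*sqrt(VarY)) = -0.0533

-0.0533


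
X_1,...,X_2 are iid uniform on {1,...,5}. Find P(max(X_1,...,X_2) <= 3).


P(max <= 3) = P(all X_i <= 3) = (P(X_1 <= 3))^2
= (3/5)^2 = 9/25

9/25


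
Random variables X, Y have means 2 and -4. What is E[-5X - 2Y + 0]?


E[-5X - 2Y + 0] = -5*E[X] - 2*E[Y] + 0
= (-5)*(2) + (-2)*(-4) + (0)
= -10 + 8 + 0 = -2

-2


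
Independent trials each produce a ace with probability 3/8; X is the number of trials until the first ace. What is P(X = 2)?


P(X=2) = (1-p)^1 * p = (5/8)^1 * 3/8
= 5/8 * 3/8 = 15/64

15/64


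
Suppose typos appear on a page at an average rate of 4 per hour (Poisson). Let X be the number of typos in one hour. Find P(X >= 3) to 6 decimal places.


P(X>=3) = 1 - P(X<=2) = 1 - (e^(-4)*4^0/0! + e^(-4)*4^1/1! + e^(-4)*4^2/2!)
≈ 1 - (0.0183156389 + 0.0732625556 + 0.1465251111)
= 1 - 0.2381033056 = 0.7618966944
≈ 0.761897

0.761897


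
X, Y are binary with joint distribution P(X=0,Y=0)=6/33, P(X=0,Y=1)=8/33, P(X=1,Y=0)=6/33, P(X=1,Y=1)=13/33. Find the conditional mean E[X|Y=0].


P(Y=0) = 12/33
E[X|Y=0] = (0*6 + 1*6)/12 = 6/12 = 1/2

1/2


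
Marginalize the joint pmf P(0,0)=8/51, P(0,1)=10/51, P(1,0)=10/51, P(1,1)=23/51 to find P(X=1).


P(X=1) = P(1,0)+P(1,1) = 10/51 + 23/51 = 33/51 = 11/17

11/17


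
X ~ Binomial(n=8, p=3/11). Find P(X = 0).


P(X=0) = C(8,0) * p^0 * (1-p)^8
= 1 * 1 * 16777216/214358881
= 16777216/214358881

16777216/214358881


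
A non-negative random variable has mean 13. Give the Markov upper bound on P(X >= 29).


Markov: P(X >= a) <= E[X]/a
P(X >= 29) <= 13/29

13/29


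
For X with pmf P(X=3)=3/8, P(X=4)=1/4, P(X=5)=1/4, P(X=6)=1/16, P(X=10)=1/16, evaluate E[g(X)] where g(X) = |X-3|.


E[|X-3|] = sum(g(x)*P(x))
= 0*3/8 + 1*1/4 + 2*1/4 + 3*1/16 + 7*1/16
= 11/8

11/8


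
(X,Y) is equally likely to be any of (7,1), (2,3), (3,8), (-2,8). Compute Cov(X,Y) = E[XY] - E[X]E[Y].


E[X]=5/2, E[Y]=5, E[XY]=21/4
Cov(X,Y) = E[XY] - E[X]E[Y] = 21/4 - 5/2*5 = -29/4

-29/4


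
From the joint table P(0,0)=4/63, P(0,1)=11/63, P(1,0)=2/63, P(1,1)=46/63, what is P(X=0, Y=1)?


Read from table: P(X=0, Y=1) = 11/63

11/63


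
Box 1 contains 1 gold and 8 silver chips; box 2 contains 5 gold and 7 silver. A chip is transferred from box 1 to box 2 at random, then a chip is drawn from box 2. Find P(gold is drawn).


P(transfer gold) = 1/9; P(transfer silver) = 8/9
If gold transferred: Urn II has 6 gold of 13, so P(gold|gold moved) = 6/13
If silver transferred: Urn II has 5 gold of 13, so P(gold|silver moved) = 5/13
By total probability: P(gold) = 1/9*6/13 + 8/9*5/13 = 46/117

46/117


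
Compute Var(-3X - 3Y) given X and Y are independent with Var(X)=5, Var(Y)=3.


Independence => Cov(X,Y)=0
Var(-3X - 3Y) = (-3)^2*Var(X) + (-3)^2*Var(Y)
= 9*5 + 9*3 = 72

72


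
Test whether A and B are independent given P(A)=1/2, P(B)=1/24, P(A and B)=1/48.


P(A)*P(B) = 1/2*1/24 = 1/48
P(A∩B) = 1/48, which equals P(A)P(B), so independent

Yes, A and B are independent


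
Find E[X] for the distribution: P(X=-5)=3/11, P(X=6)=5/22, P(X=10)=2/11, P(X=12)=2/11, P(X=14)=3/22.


E[X] = sum(x * P(x))
= -5*3/11 + 6*5/22 + 10*2/11 + 12*2/11 + 14*3/22
= 65/11

65/11


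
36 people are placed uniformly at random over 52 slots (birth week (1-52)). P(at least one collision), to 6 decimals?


P(all different) = prod((52-i)/52 for i=0..35) = 0.000000
P(at least one match) = 1 - 0.000000 = 1.000000

1.000000


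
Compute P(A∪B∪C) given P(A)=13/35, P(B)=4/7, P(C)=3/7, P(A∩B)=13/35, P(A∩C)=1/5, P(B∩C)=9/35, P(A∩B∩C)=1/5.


P(A∪B∪C) = P(A)+P(B)+P(C) - P(AB)-P(AC)-P(BC) + P(ABC)
= 13/35+4/7+3/7 - 13/35-1/5-9/35 + 1/5
= 26/35

26/35


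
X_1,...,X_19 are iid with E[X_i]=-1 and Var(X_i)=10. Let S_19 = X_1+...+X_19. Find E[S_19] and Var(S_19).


E[S_n] = n*mu = 19*-1 = -19
Var(S_n) = n*sigma^2 = 19*10 = 190

E[S_19]=-19, Var(S_19)=190


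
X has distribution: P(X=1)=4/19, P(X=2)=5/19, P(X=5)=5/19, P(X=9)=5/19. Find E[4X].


E[4X] = sum(g(x)*P(x))
= 4*4/19 + 8*5/19 + 20*5/19 + 36*5/19
= 336/19

336/19


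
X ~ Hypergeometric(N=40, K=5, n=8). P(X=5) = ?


P(X=5) = C(5,5)*C(35,3) / C(40,8)
= 1*6545 / 76904685
= 6545/76904685 = 7/82251

7/82251
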